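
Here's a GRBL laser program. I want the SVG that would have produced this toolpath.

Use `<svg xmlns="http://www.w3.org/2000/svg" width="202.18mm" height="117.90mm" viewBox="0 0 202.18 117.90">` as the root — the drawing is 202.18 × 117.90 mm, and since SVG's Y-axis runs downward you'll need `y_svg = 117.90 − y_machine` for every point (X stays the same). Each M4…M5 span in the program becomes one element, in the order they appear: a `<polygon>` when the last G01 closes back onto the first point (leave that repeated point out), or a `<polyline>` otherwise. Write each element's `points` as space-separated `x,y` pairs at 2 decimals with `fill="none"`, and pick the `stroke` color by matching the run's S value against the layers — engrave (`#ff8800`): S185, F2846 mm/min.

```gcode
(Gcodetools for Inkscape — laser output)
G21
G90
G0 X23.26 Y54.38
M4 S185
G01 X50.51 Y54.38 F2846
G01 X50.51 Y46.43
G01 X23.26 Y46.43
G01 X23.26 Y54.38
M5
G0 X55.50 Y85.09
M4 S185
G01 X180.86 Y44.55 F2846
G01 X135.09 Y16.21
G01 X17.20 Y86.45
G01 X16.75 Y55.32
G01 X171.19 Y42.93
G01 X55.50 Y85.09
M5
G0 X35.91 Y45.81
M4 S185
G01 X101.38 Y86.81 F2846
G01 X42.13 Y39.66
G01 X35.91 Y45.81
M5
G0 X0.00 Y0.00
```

<svg xmlns="http://www.w3.org/2000/svg" width="202.18mm" height="117.90mm" viewBox="0 0 202.18 117.90">
  <polygon points="23.26,63.52 50.51,63.52 50.51,71.47 23.26,71.47" fill="none" stroke="#ff8800"/>
  <polygon points="55.50,32.81 180.86,73.35 135.09,101.69 17.20,31.45 16.75,62.58 171.19,74.97" fill="none" stroke="#ff8800"/>
  <polygon points="35.91,72.09 101.38,31.09 42.13,78.24" fill="none" stroke="#ff8800"/>
</svg>

y_svg = 117.90 − y_m. Every run uses S185, so all elements get stroke `#ff8800` (engrave).

[1] closed run; points: 23.26,63.52 50.51,63.52 50.51,71.47 23.26,71.47

[2] closed run; points: 55.50,32.81 180.86,73.35 135.09,101.69 17.20,31.45 16.75,62.58 171.19,74.97

[3] closed run; points: 35.91,72.09 101.38,31.09 42.13,78.24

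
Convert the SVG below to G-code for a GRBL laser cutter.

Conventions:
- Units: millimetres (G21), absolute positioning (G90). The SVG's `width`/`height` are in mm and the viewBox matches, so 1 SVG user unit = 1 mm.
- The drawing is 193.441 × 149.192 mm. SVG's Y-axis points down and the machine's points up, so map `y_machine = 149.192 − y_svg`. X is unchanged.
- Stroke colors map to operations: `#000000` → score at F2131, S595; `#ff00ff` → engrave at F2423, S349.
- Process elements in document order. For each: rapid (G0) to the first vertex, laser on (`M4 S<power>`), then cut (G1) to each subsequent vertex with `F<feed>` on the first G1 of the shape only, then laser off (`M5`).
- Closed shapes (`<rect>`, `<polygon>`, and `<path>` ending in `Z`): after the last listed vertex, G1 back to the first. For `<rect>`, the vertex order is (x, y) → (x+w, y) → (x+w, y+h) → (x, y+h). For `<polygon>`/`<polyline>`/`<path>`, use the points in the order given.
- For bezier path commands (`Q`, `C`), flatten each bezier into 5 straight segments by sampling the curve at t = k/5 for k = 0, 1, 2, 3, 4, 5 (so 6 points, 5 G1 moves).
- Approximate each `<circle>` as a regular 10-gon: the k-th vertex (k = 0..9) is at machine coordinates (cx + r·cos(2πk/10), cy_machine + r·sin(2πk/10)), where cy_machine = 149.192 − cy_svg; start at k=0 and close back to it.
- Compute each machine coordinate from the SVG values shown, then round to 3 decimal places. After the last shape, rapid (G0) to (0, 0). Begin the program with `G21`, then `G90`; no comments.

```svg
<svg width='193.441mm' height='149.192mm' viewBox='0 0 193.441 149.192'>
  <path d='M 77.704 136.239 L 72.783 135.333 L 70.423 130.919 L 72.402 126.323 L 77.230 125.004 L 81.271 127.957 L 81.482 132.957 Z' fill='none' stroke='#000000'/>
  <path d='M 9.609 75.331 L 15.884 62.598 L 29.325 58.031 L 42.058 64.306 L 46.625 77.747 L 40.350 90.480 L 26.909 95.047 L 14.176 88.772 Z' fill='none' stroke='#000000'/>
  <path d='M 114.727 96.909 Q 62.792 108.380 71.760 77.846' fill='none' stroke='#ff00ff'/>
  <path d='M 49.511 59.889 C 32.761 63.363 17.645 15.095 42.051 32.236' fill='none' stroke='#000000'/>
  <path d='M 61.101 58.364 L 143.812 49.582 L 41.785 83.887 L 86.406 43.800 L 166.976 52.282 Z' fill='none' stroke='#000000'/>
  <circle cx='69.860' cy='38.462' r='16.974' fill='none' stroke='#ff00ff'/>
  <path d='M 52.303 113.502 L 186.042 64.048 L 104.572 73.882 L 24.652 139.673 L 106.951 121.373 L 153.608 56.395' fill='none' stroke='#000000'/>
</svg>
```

G21
G90
G0 X77.704 Y12.953
M4 S595
G1 X72.783 Y13.859 F2131
G1 X70.423 Y18.273
G1 X72.402 Y22.869
G1 X77.230 Y24.188
G1 X81.271 Y21.235
G1 X81.482 Y16.235
G1 X77.704 Y12.953
M5
G0 X9.609 Y73.861
M4 S595
G1 X15.884 Y86.594 F2131
G1 X29.325 Y91.161
G1 X42.058 Y84.886
G1 X46.625 Y71.445
G1 X40.350 Y58.712
G1 X26.909 Y54.145
G1 X14.176 Y60.420
G1 X9.609 Y73.861
M5
G0 X114.727 Y52.283
M4 S349
G1 X96.389 Y49.375 F2423
G1 X82.923 Y49.827
G1 X74.330 Y53.640
G1 X70.609 Y60.813
G1 X71.760 Y71.346
M5
G0 X49.511 Y89.303
M4 S595
G1 X39.960 Y92.490 F2131
G1 X32.620 Y102.473
G1 X29.310 Y113.627
G1 X31.847 Y120.329
G1 X42.051 Y116.956
M5
G0 X61.101 Y90.828
M4 S595
G1 X143.812 Y99.610 F2131
G1 X41.785 Y65.305
G1 X86.406 Y105.392
G1 X166.976 Y96.910
G1 X61.101 Y90.828
M5
G0 X86.834 Y110.730
M4 S349
G1 X83.592 Y120.707 F2423
G1 X75.105 Y126.873
G1 X64.615 Y126.873
G1 X56.128 Y120.707
G1 X52.886 Y110.730
G1 X56.128 Y100.753
G1 X64.615 Y94.587
G1 X75.105 Y94.587
G1 X83.592 Y100.753
G1 X86.834 Y110.730
M5
G0 X52.303 Y35.690
M4 S595
G1 X186.042 Y85.144 F2131
G1 X104.572 Y75.310
G1 X24.652 Y9.519
G1 X106.951 Y27.819
G1 X153.608 Y92.797
M5
G0 X0.000 Y0.000

Since the viewBox matches the mm dimensions, user units are millimetres directly. The only transform is the Y-flip y_m = 149.192 − y_svg.

Shape 1 is a regular polygon drawn with `<path>`. Its stroke #000000 means score at S595, F2131. After flipping Y the toolpath is (77.704,12.953) → (72.783,13.859) → (70.423,18.273) → (72.402,22.869) → (77.230,24.188) → (81.271,21.235) → (81.482,16.235) → (77.704,12.953), returning to the start.

Shape 2 is a regular polygon drawn with `<path>`. Its stroke #000000 means score at S595, F2131. After flipping Y the toolpath is (9.609,73.861) → (15.884,86.594) → (29.325,91.161) → (42.058,84.886) → (46.625,71.445) → (40.350,58.712) → (26.909,54.145) → (14.176,60.420) → (9.609,73.861), returning to the start.

Shape 3 is a quadratic bezier drawn with `<path>`. Its stroke #ff00ff means engrave at S349, F2423. After flipping Y the toolpath is (114.727,52.283) → (96.389,49.375) → (82.923,49.827) → (74.330,53.640) → (70.609,60.813) → (71.760,71.346).

Shape 4 is a cubic bezier drawn with `<path>`. Its stroke #000000 means score at S595, F2131. After flipping Y the toolpath is (49.511,89.303) → (39.960,92.490) → (32.620,102.473) → (29.310,113.627) → (31.847,120.329) → (42.051,116.956).

Shape 5 is a closed polygon drawn with `<path>`. Its stroke #000000 means score at S595, F2131. After flipping Y the toolpath is (61.101,90.828) → (143.812,99.610) → (41.785,65.305) → (86.406,105.392) → (166.976,96.910) → (61.101,90.828), returning to the start.

Shape 6 is a circle drawn with `<circle>`. Its stroke #ff00ff means engrave at S349, F2423. After flipping Y the toolpath is (86.834,110.730) → (83.592,120.707) → (75.105,126.873) → (64.615,126.873) → (56.128,120.707) → (52.886,110.730) → (56.128,100.753) → (64.615,94.587) → (75.105,94.587) → (83.592,100.753) → (86.834,110.730), returning to the start.

Shape 7 is a open polyline drawn with `<path>`. Its stroke #000000 means score at S595, F2131. After flipping Y the toolpath is (52.303,35.690) → (186.042,85.144) → (104.572,75.310) → (24.652,9.519) → (106.951,27.819) → (153.608,92.797).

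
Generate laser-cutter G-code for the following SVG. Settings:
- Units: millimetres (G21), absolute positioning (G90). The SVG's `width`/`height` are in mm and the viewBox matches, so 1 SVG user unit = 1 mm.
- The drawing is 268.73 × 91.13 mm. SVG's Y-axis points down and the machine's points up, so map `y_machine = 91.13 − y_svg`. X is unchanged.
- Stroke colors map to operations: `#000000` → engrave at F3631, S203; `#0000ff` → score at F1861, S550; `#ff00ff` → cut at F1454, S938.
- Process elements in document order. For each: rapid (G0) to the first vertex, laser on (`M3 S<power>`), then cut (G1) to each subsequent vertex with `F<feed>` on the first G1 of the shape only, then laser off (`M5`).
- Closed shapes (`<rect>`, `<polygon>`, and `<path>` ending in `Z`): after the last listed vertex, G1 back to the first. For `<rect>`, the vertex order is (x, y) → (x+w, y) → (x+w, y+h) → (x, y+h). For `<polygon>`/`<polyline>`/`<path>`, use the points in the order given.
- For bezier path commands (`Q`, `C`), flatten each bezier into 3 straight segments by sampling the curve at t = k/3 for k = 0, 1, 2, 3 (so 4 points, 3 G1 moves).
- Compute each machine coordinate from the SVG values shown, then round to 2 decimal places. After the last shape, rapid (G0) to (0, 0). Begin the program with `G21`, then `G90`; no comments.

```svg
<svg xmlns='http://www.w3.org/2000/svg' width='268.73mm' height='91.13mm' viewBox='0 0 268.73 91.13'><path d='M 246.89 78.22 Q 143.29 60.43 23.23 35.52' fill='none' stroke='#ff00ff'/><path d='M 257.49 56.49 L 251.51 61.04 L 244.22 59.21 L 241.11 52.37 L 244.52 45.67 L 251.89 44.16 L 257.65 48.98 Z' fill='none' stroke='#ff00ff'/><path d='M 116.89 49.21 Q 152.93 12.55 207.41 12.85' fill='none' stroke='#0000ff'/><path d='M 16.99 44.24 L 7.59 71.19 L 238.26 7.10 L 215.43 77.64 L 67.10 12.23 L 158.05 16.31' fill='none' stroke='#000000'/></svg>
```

Since the viewBox matches the mm dimensions, user units are millimetres directly. The only transform is the Y-flip y_m = 91.13 − y_svg.

Shape 1 is a quadratic bezier drawn with `<path>`. Its stroke #ff00ff means cut at S938, F1454. After flipping Y the toolpath is (246.89,12.91) → (175.99,25.56) → (101.44,39.79) → (23.23,55.61).

Shape 2 is a regular polygon drawn with `<path>`. Its stroke #ff00ff means cut at S938, F1454. After flipping Y the toolpath is (257.49,34.64) → (251.51,30.09) → (244.22,31.92) → (241.11,38.76) → (244.52,45.46) → (251.89,46.97) → (257.65,42.15) → (257.49,34.64), returning to the start.

Shape 3 is a quadratic bezier drawn with `<path>`. Its stroke #0000ff means score at S550, F1861. After flipping Y the toolpath is (116.89,41.92) → (142.97,62.25) → (173.14,74.37) → (207.41,78.28).

Shape 4 is a open polyline drawn with `<path>`. Its stroke #000000 means engrave at S203, F3631. After flipping Y the toolpath is (16.99,46.89) → (7.59,19.94) → (238.26,84.03) → (215.43,13.49) → (67.10,78.90) → (158.05,74.82).

G21
G90
G0 X246.89 Y12.91
M3 S938
G1 X175.99 Y25.56 F1454
G1 X101.44 Y39.79
G1 X23.23 Y55.61
M5
G0 X257.49 Y34.64
M3 S938
G1 X251.51 Y30.09 F1454
G1 X244.22 Y31.92
G1 X241.11 Y38.76
G1 X244.52 Y45.46
G1 X251.89 Y46.97
G1 X257.65 Y42.15
G1 X257.49 Y34.64
M5
G0 X116.89 Y41.92
M3 S550
G1 X142.97 Y62.25 F1861
G1 X173.14 Y74.37
G1 X207.41 Y78.28
M5
G0 X16.99 Y46.89
M3 S203
G1 X7.59 Y19.94 F3631
G1 X238.26 Y84.03
G1 X215.43 Y13.49
G1 X67.10 Y78.90
G1 X158.05 Y74.82
M5
G0 X0.00 Y0.00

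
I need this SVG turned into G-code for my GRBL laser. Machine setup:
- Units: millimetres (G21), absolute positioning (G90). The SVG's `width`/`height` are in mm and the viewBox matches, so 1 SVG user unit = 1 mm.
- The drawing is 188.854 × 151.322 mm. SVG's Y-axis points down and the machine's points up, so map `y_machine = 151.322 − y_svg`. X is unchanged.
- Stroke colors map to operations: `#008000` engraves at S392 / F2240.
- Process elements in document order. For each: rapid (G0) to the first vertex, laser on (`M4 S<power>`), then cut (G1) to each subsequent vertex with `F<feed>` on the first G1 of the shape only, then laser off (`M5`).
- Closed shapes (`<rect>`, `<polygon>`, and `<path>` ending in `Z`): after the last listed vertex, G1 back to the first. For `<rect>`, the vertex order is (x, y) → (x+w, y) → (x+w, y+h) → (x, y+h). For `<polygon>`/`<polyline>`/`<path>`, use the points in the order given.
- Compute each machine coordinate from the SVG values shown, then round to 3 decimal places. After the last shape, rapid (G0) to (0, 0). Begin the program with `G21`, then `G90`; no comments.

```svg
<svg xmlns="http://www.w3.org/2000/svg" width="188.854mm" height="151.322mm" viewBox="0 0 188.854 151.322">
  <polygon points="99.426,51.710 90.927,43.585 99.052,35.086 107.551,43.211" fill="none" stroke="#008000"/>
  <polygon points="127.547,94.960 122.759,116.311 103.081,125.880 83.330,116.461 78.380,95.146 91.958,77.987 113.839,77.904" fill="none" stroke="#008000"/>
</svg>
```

1 u = 1 mm; y_m = 151.322 − y.

[1] `<polygon>` regular polygon, #008000→engrave S392 F2240: (99.426,99.612) → (90.927,107.737) → (99.052,116.236) → (107.551,108.111) → (99.426,99.612) (closed)

[2] `<polygon>` regular polygon, #008000→engrave S392 F2240: (127.547,56.362) → (122.759,35.011) → (103.081,25.442) → (83.330,34.861) → (78.380,56.176) → (91.958,73.335) → (113.839,73.418) → (127.547,56.362) (closed)

G21
G90
G0 X99.426 Y99.612
M4 S392
G1 X90.927 Y107.737 F2240
G1 X99.052 Y116.236
G1 X107.551 Y108.111
G1 X99.426 Y99.612
M5
G0 X127.547 Y56.362
M4 S392
G1 X122.759 Y35.011 F2240
G1 X103.081 Y25.442
G1 X83.330 Y34.861
G1 X78.380 Y56.176
G1 X91.958 Y73.335
G1 X113.839 Y73.418
G1 X127.547 Y56.362
M5
G0 X0.000 Y0.000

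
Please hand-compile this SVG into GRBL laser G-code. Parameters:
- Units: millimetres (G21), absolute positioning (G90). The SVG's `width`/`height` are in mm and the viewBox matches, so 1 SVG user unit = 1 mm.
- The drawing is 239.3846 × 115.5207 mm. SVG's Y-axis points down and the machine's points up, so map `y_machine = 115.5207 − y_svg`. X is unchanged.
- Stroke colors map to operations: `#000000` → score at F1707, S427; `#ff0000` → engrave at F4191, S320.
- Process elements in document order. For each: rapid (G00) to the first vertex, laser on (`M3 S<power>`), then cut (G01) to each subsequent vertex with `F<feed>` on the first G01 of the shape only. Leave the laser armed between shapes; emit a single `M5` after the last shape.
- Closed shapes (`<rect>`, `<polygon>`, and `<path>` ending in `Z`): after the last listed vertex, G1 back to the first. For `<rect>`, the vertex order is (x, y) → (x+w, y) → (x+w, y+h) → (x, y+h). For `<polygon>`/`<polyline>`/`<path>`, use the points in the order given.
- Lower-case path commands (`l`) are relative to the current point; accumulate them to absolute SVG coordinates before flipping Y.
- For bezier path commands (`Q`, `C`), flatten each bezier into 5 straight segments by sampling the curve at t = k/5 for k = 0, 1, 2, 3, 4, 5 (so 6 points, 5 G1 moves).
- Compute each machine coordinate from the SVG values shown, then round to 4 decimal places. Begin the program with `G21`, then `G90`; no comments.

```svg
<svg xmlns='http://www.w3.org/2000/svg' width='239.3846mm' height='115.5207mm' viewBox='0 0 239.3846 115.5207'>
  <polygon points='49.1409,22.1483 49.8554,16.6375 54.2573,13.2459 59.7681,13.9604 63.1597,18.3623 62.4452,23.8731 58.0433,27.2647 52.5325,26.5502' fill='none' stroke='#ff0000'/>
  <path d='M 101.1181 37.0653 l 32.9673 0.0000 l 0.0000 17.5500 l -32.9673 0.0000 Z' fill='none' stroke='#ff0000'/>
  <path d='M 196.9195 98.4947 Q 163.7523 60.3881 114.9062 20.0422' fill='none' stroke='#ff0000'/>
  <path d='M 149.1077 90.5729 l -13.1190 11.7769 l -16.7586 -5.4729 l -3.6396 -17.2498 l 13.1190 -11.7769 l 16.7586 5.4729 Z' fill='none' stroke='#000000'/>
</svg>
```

G21
G90
G00 X49.1409 Y93.3724
M3 S320
G01 X49.8554 Y98.8832 F4191
G01 X54.2573 Y102.2748
G01 X59.7681 Y101.5603
G01 X63.1597 Y97.1584
G01 X62.4452 Y91.6476
G01 X58.0433 Y88.2560
G01 X52.5325 Y88.9705
G01 X49.1409 Y93.3724
G00 X101.1181 Y78.4554
M3 S320
G01 X134.0854 Y78.4554 F4191
G01 X134.0854 Y60.9054
G01 X101.1181 Y60.9054
G01 X101.1181 Y78.4554
G00 X196.9195 Y17.0260
M3 S320
G01 X183.0255 Y32.3582 F4191
G01 X167.8771 Y47.8696
G01 X151.4745 Y63.5601
G01 X133.8175 Y79.4297
G01 X114.9062 Y95.4785
G00 X149.1077 Y24.9478
M3 S427
G01 X135.9887 Y13.1709 F1707
G01 X119.2301 Y18.6438
G01 X115.5905 Y35.8936
G01 X128.7095 Y47.6705
G01 X145.4681 Y42.1976
G01 X149.1077 Y24.9478
M5

viewBox `0 0 239.3846 115.5207` with mm width/height → 1 unit = 1 mm. Flip: y_m = 115.5207 − y_svg.

**Shape 1** — `<polygon>` regular polygon, stroke `#ff0000` → engrave (S320, F4191). Machine vertices: (49.1409,93.3724) → (49.8554,98.8832) → (54.2573,102.2748) → (59.7681,101.5603) → (63.1597,97.1584) → (62.4452,91.6476) → (58.0433,88.2560) → (52.5325,88.9705) → (49.1409,93.3724). Closed: final G1 returns to the first vertex.

**Shape 2** — `<path>` rectangle, stroke `#ff0000` → engrave (S320, F4191). Machine vertices: (101.1181,78.4554) → (134.0854,78.4554) → (134.0854,60.9054) → (101.1181,60.9054) → (101.1181,78.4554). Closed: final G1 returns to the first vertex.

**Shape 3** — `<path>` quadratic bezier, stroke `#ff0000` → engrave (S320, F4191). Control points (SVG): P0=(196.9195,98.4947), P1=(163.7523,60.3881), P2=(114.9062,20.0422); sampled at t=k/5. Machine vertices: (196.9195,17.0260) → (183.0255,32.3582) → (167.8771,47.8696) → (151.4745,63.5601) → (133.8175,79.4297) → (114.9062,95.4785). Open path.

**Shape 4** — `<path>` regular polygon, stroke `#000000` → score (S427, F1707). Machine vertices: (149.1077,24.9478) → (135.9887,13.1709) → (119.2301,18.6438) → (115.5905,35.8936) → (128.7095,47.6705) → (145.4681,42.1976) → (149.1077,24.9478). Closed: final G1 returns to the first vertex.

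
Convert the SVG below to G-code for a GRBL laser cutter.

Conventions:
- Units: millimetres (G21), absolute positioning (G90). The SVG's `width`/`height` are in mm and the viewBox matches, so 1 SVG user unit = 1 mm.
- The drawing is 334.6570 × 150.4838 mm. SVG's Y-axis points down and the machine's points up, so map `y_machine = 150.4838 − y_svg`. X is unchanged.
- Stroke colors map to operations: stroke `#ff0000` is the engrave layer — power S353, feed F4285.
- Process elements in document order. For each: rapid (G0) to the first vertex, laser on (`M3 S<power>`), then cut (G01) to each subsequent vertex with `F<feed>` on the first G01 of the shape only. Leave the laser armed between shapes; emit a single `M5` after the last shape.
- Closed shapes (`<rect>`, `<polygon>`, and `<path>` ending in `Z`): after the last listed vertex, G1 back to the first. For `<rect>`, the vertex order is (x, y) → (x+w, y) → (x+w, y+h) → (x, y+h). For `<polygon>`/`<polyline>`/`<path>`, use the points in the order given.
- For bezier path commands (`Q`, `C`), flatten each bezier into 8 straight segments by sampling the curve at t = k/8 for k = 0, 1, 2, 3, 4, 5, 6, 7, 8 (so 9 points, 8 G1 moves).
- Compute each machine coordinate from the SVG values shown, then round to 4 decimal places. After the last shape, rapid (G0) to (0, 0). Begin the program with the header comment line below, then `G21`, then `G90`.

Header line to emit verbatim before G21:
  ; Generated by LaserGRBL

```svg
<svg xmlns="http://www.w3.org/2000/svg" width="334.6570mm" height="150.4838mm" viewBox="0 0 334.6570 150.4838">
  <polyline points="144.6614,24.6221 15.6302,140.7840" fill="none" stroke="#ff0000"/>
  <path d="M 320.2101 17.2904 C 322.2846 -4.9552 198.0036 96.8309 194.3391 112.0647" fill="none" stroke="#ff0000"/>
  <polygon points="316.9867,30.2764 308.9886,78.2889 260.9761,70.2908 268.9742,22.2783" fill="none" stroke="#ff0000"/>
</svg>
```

; Generated by LaserGRBL
G21
G90
G0 X144.6614 Y125.8617
M3 S353
G01 X15.6302 Y9.6998 F4285
G0 X320.2101 Y133.1934
M3 S353
G01 X315.5475 Y136.1328 F4285
G01 X301.9333 Y129.9120
G01 X282.2616 Y116.9988
G01 X259.4267 Y99.8610
G01 X236.3228 Y80.9664
G01 X215.8441 Y62.7826
G01 X200.8848 Y47.7776
G01 X194.3391 Y38.4191
G0 X316.9867 Y120.2074
M3 S353
G01 X308.9886 Y72.1949 F4285
G01 X260.9761 Y80.1930
G01 X268.9742 Y128.2055
G01 X316.9867 Y120.2074
M5
G0 X0.0000 Y0.0000

viewBox `0 0 334.6570 150.4838` with mm width/height → 1 unit = 1 mm. Flip: y_m = 150.4838 − y_svg.

**Shape 1** — `<polyline>` line segment, stroke `#ff0000` → engrave (S353, F4285). Machine vertices: (144.6614,125.8617) → (15.6302,9.6998). Open path.

**Shape 2** — `<path>` cubic bezier, stroke `#ff0000` → engrave (S353, F4285). Control points (SVG): P0=(320.2101,17.2904), P1=(322.2846,-4.9552), P2=(198.0036,96.8309), P3=(194.3391,112.0647); sampled at t=k/8. Machine vertices: (320.2101,133.1934) → (315.5475,136.1328) → (301.9333,129.9120) → (282.2616,116.9988) → (259.4267,99.8610) → (236.3228,80.9664) → (215.8441,62.7826) → (200.8848,47.7776) → (194.3391,38.4191). Open path.

**Shape 3** — `<polygon>` regular polygon, stroke `#ff0000` → engrave (S353, F4285). Machine vertices: (316.9867,120.2074) → (308.9886,72.1949) → (260.9761,80.1930) → (268.9742,128.2055) → (316.9867,120.2074). Closed: final G1 returns to the first vertex.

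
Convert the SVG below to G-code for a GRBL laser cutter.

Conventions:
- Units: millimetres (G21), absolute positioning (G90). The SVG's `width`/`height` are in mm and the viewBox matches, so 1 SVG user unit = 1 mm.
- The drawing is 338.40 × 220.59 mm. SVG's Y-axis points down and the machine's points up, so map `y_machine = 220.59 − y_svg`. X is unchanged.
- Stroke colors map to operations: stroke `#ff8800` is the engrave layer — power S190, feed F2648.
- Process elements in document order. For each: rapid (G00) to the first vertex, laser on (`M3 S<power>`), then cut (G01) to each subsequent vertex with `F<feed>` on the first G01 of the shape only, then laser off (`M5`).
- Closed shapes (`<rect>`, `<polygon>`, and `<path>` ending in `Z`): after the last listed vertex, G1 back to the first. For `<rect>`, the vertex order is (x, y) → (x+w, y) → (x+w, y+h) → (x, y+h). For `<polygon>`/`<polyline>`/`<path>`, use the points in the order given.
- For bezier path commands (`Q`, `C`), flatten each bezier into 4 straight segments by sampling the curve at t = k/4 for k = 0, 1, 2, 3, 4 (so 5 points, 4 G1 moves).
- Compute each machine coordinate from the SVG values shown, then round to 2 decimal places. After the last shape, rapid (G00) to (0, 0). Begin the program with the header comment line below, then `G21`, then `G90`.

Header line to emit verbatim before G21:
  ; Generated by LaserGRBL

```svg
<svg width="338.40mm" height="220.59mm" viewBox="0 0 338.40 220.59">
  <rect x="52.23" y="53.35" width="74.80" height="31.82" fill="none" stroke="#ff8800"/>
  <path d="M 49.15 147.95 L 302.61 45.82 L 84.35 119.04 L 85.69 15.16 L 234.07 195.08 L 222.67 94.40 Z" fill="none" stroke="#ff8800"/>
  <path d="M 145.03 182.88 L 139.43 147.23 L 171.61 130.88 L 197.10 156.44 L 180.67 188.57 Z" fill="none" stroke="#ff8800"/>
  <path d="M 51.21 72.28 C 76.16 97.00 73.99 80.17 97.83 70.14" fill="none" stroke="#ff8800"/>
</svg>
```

viewBox `0 0 338.40 220.59` with mm width/height → 1 unit = 1 mm. Flip: y_m = 220.59 − y_svg.

**Shape 1** — `<rect>` rectangle, stroke `#ff8800` → engrave (S190, F2648). Machine vertices: (52.23,167.24) → (127.03,167.24) → (127.03,135.42) → (52.23,135.42) → (52.23,167.24). Closed: final G1 returns to the first vertex.

**Shape 2** — `<path>` closed polygon, stroke `#ff8800` → engrave (S190, F2648). Machine vertices: (49.15,72.64) → (302.61,174.77) → (84.35,101.55) → (85.69,205.43) → (234.07,25.51) → (222.67,126.19) → (49.15,72.64). Closed: final G1 returns to the first vertex.

**Shape 3** — `<path>` regular polygon, stroke `#ff8800` → engrave (S190, F2648). Machine vertices: (145.03,37.71) → (139.43,73.36) → (171.61,89.71) → (197.10,64.15) → (180.67,32.02) → (145.03,37.71). Closed: final G1 returns to the first vertex.

**Shape 4** — `<path>` cubic bezier, stroke `#ff8800` → engrave (S190, F2648). Control points (SVG): P0=(51.21,72.28), P1=(76.16,97.00), P2=(73.99,80.17), P3=(97.83,70.14); sampled at t=k/4. Machine vertices: (51.21,148.31) → (65.67,136.81) → (74.94,136.35) → (84.00,142.41) → (97.83,150.45). Open path.

; Generated by LaserGRBL
G21
G90
G00 X52.23 Y167.24
M3 S190
G01 X127.03 Y167.24 F2648
G01 X127.03 Y135.42
G01 X52.23 Y135.42
G01 X52.23 Y167.24
M5
G00 X49.15 Y72.64
M3 S190
G01 X302.61 Y174.77 F2648
G01 X84.35 Y101.55
G01 X85.69 Y205.43
G01 X234.07 Y25.51
G01 X222.67 Y126.19
G01 X49.15 Y72.64
M5
G00 X145.03 Y37.71
M3 S190
G01 X139.43 Y73.36 F2648
G01 X171.61 Y89.71
G01 X197.10 Y64.15
G01 X180.67 Y32.02
G01 X145.03 Y37.71
M5
G00 X51.21 Y148.31
M3 S190
G01 X65.67 Y136.81 F2648
G01 X74.94 Y136.35
G01 X84.00 Y142.41
G01 X97.83 Y150.45
M5
G00 X0.00 Y0.00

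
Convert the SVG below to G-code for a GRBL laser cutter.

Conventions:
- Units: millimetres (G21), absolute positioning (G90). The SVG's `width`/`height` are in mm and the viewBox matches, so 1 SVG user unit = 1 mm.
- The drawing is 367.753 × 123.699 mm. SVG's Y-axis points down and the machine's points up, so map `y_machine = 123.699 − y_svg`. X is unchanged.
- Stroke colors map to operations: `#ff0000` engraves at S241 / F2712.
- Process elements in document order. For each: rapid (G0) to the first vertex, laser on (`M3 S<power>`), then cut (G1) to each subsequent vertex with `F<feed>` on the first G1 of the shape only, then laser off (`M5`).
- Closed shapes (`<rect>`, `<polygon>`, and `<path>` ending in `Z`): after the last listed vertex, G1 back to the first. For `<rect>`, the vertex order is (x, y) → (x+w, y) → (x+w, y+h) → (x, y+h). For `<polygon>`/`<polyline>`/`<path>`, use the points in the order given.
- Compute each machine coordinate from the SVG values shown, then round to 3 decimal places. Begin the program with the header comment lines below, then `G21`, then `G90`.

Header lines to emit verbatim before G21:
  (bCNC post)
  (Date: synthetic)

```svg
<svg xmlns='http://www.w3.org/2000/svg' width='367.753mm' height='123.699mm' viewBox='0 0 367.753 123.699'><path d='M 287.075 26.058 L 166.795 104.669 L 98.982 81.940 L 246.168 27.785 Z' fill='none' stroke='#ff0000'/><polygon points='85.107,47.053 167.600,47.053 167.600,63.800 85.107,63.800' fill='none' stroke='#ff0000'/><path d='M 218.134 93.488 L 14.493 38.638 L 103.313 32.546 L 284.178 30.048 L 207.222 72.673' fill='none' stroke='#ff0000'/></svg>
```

(bCNC post)
(Date: synthetic)
G21
G90
G0 X287.075 Y97.641
M3 S241
G1 X166.795 Y19.030 F2712
G1 X98.982 Y41.759
G1 X246.168 Y95.914
G1 X287.075 Y97.641
M5
G0 X85.107 Y76.646
M3 S241
G1 X167.600 Y76.646 F2712
G1 X167.600 Y59.899
G1 X85.107 Y59.899
G1 X85.107 Y76.646
M5
G0 X218.134 Y30.211
M3 S241
G1 X14.493 Y85.061 F2712
G1 X103.313 Y91.153
G1 X284.178 Y93.651
G1 X207.222 Y51.026
M5

Since the viewBox matches the mm dimensions, user units are millimetres directly. The only transform is the Y-flip y_m = 123.699 − y_svg.

Shape 1 is a closed polygon drawn with `<path>`. Its stroke #ff0000 means engrave at S241, F2712. After flipping Y the toolpath is (287.075,97.641) → (166.795,19.030) → (98.982,41.759) → (246.168,95.914) → (287.075,97.641), returning to the start.

Shape 2 is a rectangle drawn with `<polygon>`. Its stroke #ff0000 means engrave at S241, F2712. After flipping Y the toolpath is (85.107,76.646) → (167.600,76.646) → (167.600,59.899) → (85.107,59.899) → (85.107,76.646), returning to the start.

Shape 3 is a open polyline drawn with `<path>`. Its stroke #ff0000 means engrave at S241, F2712. After flipping Y the toolpath is (218.134,30.211) → (14.493,85.061) → (103.313,91.153) → (284.178,93.651) → (207.222,51.026).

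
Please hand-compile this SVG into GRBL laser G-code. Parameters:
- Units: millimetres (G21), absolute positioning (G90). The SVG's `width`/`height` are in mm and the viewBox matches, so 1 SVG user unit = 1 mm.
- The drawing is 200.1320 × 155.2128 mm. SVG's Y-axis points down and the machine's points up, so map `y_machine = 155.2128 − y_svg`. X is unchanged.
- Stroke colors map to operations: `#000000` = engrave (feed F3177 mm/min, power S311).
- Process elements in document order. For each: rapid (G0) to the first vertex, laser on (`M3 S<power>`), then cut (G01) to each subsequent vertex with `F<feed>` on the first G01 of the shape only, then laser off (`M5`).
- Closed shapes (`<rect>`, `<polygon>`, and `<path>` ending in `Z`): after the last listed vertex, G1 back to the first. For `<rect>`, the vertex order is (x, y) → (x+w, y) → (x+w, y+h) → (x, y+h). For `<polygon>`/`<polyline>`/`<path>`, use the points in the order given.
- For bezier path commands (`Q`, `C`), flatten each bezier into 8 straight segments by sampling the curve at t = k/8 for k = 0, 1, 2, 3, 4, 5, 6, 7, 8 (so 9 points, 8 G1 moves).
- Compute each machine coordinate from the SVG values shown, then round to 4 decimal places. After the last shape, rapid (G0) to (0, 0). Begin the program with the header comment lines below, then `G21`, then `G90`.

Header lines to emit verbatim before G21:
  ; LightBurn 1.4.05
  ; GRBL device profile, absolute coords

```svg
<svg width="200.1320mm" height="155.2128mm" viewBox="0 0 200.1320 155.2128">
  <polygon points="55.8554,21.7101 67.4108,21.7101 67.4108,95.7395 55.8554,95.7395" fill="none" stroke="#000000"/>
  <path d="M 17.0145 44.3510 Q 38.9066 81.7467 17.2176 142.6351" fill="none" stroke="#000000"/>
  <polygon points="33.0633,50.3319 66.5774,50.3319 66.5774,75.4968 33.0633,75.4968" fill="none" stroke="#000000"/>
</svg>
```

; LightBurn 1.4.05
; GRBL device profile, absolute coords
G21
G90
G0 X55.8554 Y133.5027
M3 S311
G01 X67.4108 Y133.5027 F3177
G01 X67.4108 Y59.4733
G01 X55.8554 Y59.4733
G01 X55.8554 Y133.5027
M5
G0 X17.0145 Y110.8618
M3 S311
G01 X21.8066 Y101.1458 F3177
G01 X25.2367 Y90.6957
G01 X27.3050 Y79.5114
G01 X28.0113 Y67.5929
G01 X27.3558 Y54.9403
G01 X25.3383 Y41.5536
G01 X21.9589 Y27.4327
G01 X17.2176 Y12.5777
M5
G0 X33.0633 Y104.8809
M3 S311
G01 X66.5774 Y104.8809 F3177
G01 X66.5774 Y79.7160
G01 X33.0633 Y79.7160
G01 X33.0633 Y104.8809
M5
G0 X0.0000 Y0.0000

Since the viewBox matches the mm dimensions, user units are millimetres directly. The only transform is the Y-flip y_m = 155.2128 − y_svg.

Shape 1 is a rectangle drawn with `<polygon>`. Its stroke #000000 means engrave at S311, F3177. After flipping Y the toolpath is (55.8554,133.5027) → (67.4108,133.5027) → (67.4108,59.4733) → (55.8554,59.4733) → (55.8554,133.5027), returning to the start.

Shape 2 is a quadratic bezier drawn with `<path>`. Its stroke #000000 means engrave at S311, F3177. After flipping Y the toolpath is (17.0145,110.8618) → (21.8066,101.1458) → (25.2367,90.6957) → (27.3050,79.5114) → (28.0113,67.5929) → (27.3558,54.9403) → (25.3383,41.5536) → (21.9589,27.4327) → (17.2176,12.5777).

Shape 3 is a rectangle drawn with `<polygon>`. Its stroke #000000 means engrave at S311, F3177. After flipping Y the toolpath is (33.0633,104.8809) → (66.5774,104.8809) → (66.5774,79.7160) → (33.0633,79.7160) → (33.0633,104.8809), returning to the start.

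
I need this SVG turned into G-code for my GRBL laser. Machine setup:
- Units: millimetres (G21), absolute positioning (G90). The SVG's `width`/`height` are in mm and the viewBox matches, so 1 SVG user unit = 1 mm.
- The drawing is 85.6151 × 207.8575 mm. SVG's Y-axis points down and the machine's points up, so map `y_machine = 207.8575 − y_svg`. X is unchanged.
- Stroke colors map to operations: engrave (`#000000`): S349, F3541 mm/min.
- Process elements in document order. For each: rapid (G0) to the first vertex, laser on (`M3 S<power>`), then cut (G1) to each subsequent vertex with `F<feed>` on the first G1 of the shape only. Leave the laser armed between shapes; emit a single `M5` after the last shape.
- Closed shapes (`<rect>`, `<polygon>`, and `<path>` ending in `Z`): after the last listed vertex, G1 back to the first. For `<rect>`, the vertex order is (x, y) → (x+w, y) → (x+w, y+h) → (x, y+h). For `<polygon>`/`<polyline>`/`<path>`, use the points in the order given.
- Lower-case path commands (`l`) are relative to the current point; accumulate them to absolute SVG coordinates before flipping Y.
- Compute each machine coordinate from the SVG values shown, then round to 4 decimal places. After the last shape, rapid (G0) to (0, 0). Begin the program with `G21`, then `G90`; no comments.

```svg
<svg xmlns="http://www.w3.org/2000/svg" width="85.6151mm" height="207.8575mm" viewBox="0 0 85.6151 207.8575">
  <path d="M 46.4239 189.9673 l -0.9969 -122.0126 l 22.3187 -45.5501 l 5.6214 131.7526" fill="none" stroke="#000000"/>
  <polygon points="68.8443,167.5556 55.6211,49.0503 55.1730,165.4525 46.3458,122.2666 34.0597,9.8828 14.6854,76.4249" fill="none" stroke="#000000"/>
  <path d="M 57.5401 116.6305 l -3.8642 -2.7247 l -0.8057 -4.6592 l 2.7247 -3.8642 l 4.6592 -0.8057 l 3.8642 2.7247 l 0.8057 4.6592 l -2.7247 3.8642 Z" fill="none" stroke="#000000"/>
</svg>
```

G21
G90
G0 X46.4239 Y17.8902
M3 S349
G1 X45.4270 Y139.9028 F3541
G1 X67.7457 Y185.4529
G1 X73.3671 Y53.7003
G0 X68.8443 Y40.3019
M3 S349
G1 X55.6211 Y158.8072 F3541
G1 X55.1730 Y42.4050
G1 X46.3458 Y85.5909
G1 X34.0597 Y197.9747
G1 X14.6854 Y131.4326
G1 X68.8443 Y40.3019
G0 X57.5401 Y91.2270
M3 S349
G1 X53.6759 Y93.9517 F3541
G1 X52.8702 Y98.6109
G1 X55.5949 Y102.4751
G1 X60.2541 Y103.2808
G1 X64.1183 Y100.5561
G1 X64.9240 Y95.8969
G1 X62.1993 Y92.0327
G1 X57.5401 Y91.2270
M5
G0 X0.0000 Y0.0000

1 u = 1 mm; y_m = 207.8575 − y.

[1] `<path>` open polyline, #000000→engrave S349 F3541: (46.4239,17.8902) → (45.4270,139.9028) → (67.7457,185.4529) → (73.3671,53.7003)

[2] `<polygon>` closed polygon, #000000→engrave S349 F3541: (68.8443,40.3019) → (55.6211,158.8072) → (55.1730,42.4050) → (46.3458,85.5909) → (34.0597,197.9747) → (14.6854,131.4326) → (68.8443,40.3019) (closed)

[3] `<path>` regular polygon, #000000→engrave S349 F3541: (57.5401,91.2270) → (53.6759,93.9517) → (52.8702,98.6109) → (55.5949,102.4751) → (60.2541,103.2808) → (64.1183,100.5561) → (64.9240,95.8969) → (62.1993,92.0327) → (57.5401,91.2270) (closed)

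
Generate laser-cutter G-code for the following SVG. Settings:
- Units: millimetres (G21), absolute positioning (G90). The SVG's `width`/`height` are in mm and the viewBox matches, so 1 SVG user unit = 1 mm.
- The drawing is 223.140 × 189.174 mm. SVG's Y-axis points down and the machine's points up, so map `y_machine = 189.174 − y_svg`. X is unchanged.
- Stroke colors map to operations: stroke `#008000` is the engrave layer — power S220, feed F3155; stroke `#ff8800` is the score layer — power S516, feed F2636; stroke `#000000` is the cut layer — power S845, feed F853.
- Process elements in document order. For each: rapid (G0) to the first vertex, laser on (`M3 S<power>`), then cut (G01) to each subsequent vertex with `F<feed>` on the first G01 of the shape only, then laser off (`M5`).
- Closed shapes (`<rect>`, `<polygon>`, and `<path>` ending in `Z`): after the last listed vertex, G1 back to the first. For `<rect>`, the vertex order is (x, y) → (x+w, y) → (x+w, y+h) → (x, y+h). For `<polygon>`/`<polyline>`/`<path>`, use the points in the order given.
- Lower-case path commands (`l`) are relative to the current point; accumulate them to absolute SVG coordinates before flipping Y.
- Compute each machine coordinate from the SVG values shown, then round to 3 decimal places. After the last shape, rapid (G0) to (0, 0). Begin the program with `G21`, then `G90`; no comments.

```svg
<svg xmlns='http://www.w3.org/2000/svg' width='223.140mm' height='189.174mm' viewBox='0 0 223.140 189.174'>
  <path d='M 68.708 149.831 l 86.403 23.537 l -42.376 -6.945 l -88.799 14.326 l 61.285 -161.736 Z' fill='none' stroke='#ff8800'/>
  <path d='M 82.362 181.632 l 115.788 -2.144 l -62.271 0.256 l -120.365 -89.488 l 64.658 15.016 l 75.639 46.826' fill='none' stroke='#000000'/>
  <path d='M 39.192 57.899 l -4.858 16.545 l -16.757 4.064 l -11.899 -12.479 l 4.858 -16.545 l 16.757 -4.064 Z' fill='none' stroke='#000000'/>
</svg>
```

G21
G90
G0 X68.708 Y39.343
M3 S516
G01 X155.111 Y15.806 F2636
G01 X112.735 Y22.751
G01 X23.936 Y8.425
G01 X85.221 Y170.161
G01 X68.708 Y39.343
M5
G0 X82.362 Y7.542
M3 S845
G01 X198.150 Y9.686 F853
G01 X135.879 Y9.430
G01 X15.514 Y98.918
G01 X80.172 Y83.902
G01 X155.811 Y37.076
M5
G0 X39.192 Y131.275
M3 S845
G01 X34.334 Y114.730 F853
G01 X17.577 Y110.666
G01 X5.678 Y123.145
G01 X10.536 Y139.690
G01 X27.293 Y143.754
G01 X39.192 Y131.275
M5
G0 X0.000 Y0.000

Since the viewBox matches the mm dimensions, user units are millimetres directly. The only transform is the Y-flip y_m = 189.174 − y_svg.

Shape 1 is a closed polygon drawn with `<path>`. Its stroke #ff8800 means score at S516, F2636. After flipping Y the toolpath is (68.708,39.343) → (155.111,15.806) → (112.735,22.751) → (23.936,8.425) → (85.221,170.161) → (68.708,39.343), returning to the start.

Shape 2 is a open polyline drawn with `<path>`. Its stroke #000000 means cut at S845, F853. After flipping Y the toolpath is (82.362,7.542) → (198.150,9.686) → (135.879,9.430) → (15.514,98.918) → (80.172,83.902) → (155.811,37.076).

Shape 3 is a regular polygon drawn with `<path>`. Its stroke #000000 means cut at S845, F853. After flipping Y the toolpath is (39.192,131.275) → (34.334,114.730) → (17.577,110.666) → (5.678,123.145) → (10.536,139.690) → (27.293,143.754) → (39.192,131.275), returning to the start.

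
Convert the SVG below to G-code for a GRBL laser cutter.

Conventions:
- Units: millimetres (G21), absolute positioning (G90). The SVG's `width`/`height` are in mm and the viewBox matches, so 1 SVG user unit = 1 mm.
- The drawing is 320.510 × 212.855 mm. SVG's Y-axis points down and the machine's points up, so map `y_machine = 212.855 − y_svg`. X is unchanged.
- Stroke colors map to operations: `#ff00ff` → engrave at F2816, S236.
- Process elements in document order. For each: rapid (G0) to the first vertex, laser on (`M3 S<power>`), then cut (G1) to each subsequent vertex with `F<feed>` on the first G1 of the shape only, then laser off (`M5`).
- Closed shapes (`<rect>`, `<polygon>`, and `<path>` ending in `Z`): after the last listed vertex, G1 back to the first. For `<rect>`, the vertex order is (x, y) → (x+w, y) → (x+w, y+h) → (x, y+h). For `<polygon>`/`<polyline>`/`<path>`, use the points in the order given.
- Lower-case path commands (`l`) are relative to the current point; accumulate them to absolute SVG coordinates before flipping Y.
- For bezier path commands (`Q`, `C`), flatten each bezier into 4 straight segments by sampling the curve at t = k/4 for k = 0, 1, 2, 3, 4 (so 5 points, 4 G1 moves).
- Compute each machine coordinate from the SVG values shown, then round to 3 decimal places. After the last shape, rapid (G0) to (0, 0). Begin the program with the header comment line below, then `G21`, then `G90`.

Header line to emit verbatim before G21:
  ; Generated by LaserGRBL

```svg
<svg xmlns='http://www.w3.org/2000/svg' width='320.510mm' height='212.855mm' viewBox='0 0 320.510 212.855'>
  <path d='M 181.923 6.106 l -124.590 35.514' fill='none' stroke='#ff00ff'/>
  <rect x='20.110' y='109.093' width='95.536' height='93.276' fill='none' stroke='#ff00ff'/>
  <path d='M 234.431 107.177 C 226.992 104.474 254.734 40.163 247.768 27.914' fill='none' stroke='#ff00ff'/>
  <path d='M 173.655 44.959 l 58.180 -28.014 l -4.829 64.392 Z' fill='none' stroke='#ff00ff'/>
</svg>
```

; Generated by LaserGRBL
G21
G90
G0 X181.923 Y206.749
M3 S236
G1 X57.333 Y171.235 F2816
M5
G0 X20.110 Y103.762
M3 S236
G1 X115.646 Y103.762 F2816
G1 X115.646 Y10.486
G1 X20.110 Y10.486
G1 X20.110 Y103.762
M5
G0 X234.431 Y105.678
M3 S236
G1 X234.356 Y117.481 F2816
G1 X240.922 Y141.730
G1 X247.577 Y167.769
G1 X247.768 Y184.941
M5
G0 X173.655 Y167.896
M3 S236
G1 X231.835 Y195.910 F2816
G1 X227.006 Y131.518
G1 X173.655 Y167.896
M5
G0 X0.000 Y0.000

1 u = 1 mm; y_m = 212.855 − y.

[1] `<path>` line segment, #ff00ff→engrave S236 F2816: (181.923,206.749) → (57.333,171.235)

[2] `<rect>` rectangle, #ff00ff→engrave S236 F2816: (20.110,103.762) → (115.646,103.762) → (115.646,10.486) → (20.110,10.486) → (20.110,103.762) (closed)

[3] `<path>` cubic bezier, #ff00ff→engrave S236 F2816: (234.431,105.678) → (234.356,117.481) → (240.922,141.730) → (247.577,167.769) → (247.768,184.941)

[4] `<path>` regular polygon, #ff00ff→engrave S236 F2816: (173.655,167.896) → (231.835,195.910) → (227.006,131.518) → (173.655,167.896) (closed)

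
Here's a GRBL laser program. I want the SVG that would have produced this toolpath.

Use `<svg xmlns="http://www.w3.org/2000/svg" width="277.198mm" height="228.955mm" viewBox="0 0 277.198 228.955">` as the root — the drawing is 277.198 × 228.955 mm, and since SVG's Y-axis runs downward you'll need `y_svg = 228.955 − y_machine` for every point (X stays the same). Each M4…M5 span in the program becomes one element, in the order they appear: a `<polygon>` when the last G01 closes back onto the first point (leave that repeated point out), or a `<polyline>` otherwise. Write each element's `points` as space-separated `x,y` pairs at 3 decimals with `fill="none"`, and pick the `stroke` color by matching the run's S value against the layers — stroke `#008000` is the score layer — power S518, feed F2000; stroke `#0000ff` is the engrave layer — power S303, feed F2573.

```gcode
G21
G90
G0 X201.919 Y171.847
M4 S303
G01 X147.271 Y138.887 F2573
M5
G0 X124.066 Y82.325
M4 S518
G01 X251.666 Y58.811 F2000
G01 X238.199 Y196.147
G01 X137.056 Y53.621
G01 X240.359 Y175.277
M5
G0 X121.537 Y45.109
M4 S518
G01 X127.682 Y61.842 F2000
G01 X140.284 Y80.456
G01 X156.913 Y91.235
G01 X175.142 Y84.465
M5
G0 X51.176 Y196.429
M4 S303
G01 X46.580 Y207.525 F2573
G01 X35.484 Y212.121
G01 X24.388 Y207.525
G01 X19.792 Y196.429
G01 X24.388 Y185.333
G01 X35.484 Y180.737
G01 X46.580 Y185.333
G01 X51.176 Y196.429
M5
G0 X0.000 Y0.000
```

<svg xmlns="http://www.w3.org/2000/svg" width="277.198mm" height="228.955mm" viewBox="0 0 277.198 228.955">
  <polyline points="201.919,57.108 147.271,90.068" fill="none" stroke="#0000ff"/>
  <polyline points="124.066,146.630 251.666,170.144 238.199,32.808 137.056,175.334 240.359,53.678" fill="none" stroke="#008000"/>
  <polyline points="121.537,183.846 127.682,167.113 140.284,148.499 156.913,137.720 175.142,144.490" fill="none" stroke="#008000"/>
  <polygon points="51.176,32.526 46.580,21.430 35.484,16.834 24.388,21.430 19.792,32.526 24.388,43.622 35.484,48.218 46.580,43.622" fill="none" stroke="#0000ff"/>
</svg>

Machine Y-up, SVG Y-down with viewBox height 228.955, so y_svg = 228.955 − y_machine; X carries over.

Run 1: the run's S303 means `#0000ff` (engrave). The run is open, so emit a `<polyline>` with points (Y-flipped): 201.919,57.108 147.271,90.068.

Run 2: the run's S518 means `#008000` (score). The run is open, so emit a `<polyline>` with points (Y-flipped): 124.066,146.630 251.666,170.144 238.199,32.808 137.056,175.334 240.359,53.678.

Run 3: S518 ⇒ score layer `#008000`. The run is open, so emit a `<polyline>` with points (Y-flipped): 121.537,183.846 127.682,167.113 140.284,148.499 156.913,137.720 175.142,144.490.

Run 4: power S303 maps to stroke `#0000ff` (engrave). The run returns to its start, so emit a `<polygon>` with points (Y-flipped): 51.176,32.526 46.580,21.430 35.484,16.834 24.388,21.430 19.792,32.526 24.388,43.622 35.484,48.218 46.580,43.622.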